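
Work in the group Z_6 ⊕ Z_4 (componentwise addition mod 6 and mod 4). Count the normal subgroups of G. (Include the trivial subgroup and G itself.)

G is abelian, so every subgroup is normal.
G has 16 subgroups in total, hence 16 normal subgroups.

16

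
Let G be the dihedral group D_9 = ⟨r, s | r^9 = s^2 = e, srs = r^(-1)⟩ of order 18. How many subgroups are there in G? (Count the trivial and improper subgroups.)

16

|G| = 18, so by Lagrange every subgroup order divides 18. Divisors: 1, 2, 3, 6, 9, 18.
Subgroups by order — order 1: 1; order 2: 9; order 3: 1; order 6: 3; order 9: 1; order 18: 1.
Total: 1 + 9 + 1 + 3 + 1 + 1 = 16.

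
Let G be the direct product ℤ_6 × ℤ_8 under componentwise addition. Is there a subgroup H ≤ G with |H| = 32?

No

32 does not divide |G| = 48, so by Lagrange no subgroup of order 32 exists.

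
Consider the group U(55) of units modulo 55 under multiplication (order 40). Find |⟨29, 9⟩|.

20

|⟨29⟩| = 10 and |⟨9⟩| = 10, so |H| is a multiple of lcm(10, 10) = 10 and divides |G| = 40.
Closing under the operation: H = {1, 4, 6, 9, 14, 16, 19, 21, 24, 26, 29, 31, 34, 36, 39, 41, 46, 49, 51, 54}, so |H| = 20.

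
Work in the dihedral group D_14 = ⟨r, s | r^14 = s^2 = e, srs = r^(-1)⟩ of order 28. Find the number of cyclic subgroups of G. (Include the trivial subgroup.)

18

Each element a generates a cyclic subgroup ⟨a⟩; distinct elements may generate the same one (a cyclic group of order d has φ(d) generators).
Cyclic subgroups by order — order 1: 1; order 2: 15; order 7: 1; order 14: 1.
Total: 18.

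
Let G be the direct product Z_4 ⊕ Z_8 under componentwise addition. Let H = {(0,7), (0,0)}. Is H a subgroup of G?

(0,7) ∈ H but its inverse (0,1) ∉ H, so H is not a subgroup.

No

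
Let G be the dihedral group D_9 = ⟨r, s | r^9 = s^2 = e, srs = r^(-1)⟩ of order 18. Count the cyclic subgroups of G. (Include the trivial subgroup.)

12

Each element a generates a cyclic subgroup ⟨a⟩; distinct elements may generate the same one (a cyclic group of order d has φ(d) generators).
Cyclic subgroups by order — order 1: 1; order 2: 9; order 3: 1; order 9: 1.
Total: 12.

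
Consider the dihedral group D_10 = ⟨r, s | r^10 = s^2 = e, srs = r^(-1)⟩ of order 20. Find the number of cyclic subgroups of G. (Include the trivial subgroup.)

A cyclic subgroup of order d is generated by each of its φ(d) elements of order d, so the cyclic subgroups of order d number (#elements of order d)/φ(d).
Cyclic subgroups by order — order 1: 1; order 2: 11; order 5: 1; order 10: 1.
Total: 14.

14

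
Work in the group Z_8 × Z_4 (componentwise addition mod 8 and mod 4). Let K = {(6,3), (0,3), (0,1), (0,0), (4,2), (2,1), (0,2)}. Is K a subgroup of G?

No

|K| = 7 does not divide |G| = 32, so by Lagrange K is not a subgroup.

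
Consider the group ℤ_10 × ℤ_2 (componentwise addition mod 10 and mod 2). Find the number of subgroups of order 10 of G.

|G| = 20 and 10 | 20, so subgroups of order 10 are possible by Lagrange.
The subgroups of order 10 are: {(0,0), (0,1), (2,0), (2,1), (4,0), (4,1), (6,0), (6,1), (8,0), (8,1)}; {(0,0), (1,0), (2,0), (3,0), (4,0), (5,0), (6,0), (7,0), (8,0), (9,0)}; {(0,0), (1,1), (2,0), (3,1), (4,0), (5,1), (6,0), (7,1), (8,0), (9,1)}.
So G has 3 subgroups of order 10.

3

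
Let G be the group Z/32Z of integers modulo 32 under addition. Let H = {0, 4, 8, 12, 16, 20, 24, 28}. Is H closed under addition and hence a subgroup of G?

|H| = 8 divides |G| = 32, consistent with Lagrange.
H contains the identity, every element's inverse is in H, and H is closed under +: it is a subgroup.
In fact H = ⟨4⟩.

Yes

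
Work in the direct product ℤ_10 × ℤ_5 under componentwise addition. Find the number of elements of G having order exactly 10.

An element (a,b) has order lcm(ord(a), ord(b)); count pairs with lcm equal to 10.
Enumerating gives 24 such elements.

24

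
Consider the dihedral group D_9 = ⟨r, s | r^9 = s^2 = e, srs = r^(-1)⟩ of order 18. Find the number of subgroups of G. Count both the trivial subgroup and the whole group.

16

|G| = 18, so by Lagrange every subgroup order divides 18. Divisors: 1, 2, 3, 6, 9, 18.
Subgroups by order — order 1: 1; order 2: 9; order 3: 1; order 6: 3; order 9: 1; order 18: 1.
Total: 1 + 9 + 1 + 3 + 1 + 1 = 16.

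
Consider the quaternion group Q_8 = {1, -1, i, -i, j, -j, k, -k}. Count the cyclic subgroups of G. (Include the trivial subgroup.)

5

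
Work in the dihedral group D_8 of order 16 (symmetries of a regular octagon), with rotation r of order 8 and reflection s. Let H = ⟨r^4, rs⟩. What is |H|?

|⟨r^4⟩| = 2 and |⟨rs⟩| = 2, so |H| is a multiple of lcm(2, 2) = 2 and divides |G| = 16.
Closing under the operation: H = {e, r^4, rs, r^5s}, so |H| = 4.

4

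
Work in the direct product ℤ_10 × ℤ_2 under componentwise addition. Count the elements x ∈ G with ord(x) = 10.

12

An element (a,b) has order lcm(ord(a), ord(b)); count pairs with lcm equal to 10.
Enumerating gives 12 such elements.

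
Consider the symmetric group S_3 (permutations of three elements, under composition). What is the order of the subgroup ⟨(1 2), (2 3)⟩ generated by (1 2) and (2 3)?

|⟨(1 2)⟩| = 2 and |⟨(2 3)⟩| = 2, so |H| is a multiple of lcm(2, 2) = 2 and divides |G| = 6.
Closing {(1 2), (2 3)} under the group operation gives all of G, so |H| = 6.

6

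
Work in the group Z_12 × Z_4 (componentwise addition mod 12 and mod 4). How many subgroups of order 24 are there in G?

3

|G| = 48 and 24 | 48, so subgroups of order 24 are possible by Lagrange.
The subgroups of order 24 are: {(0,0), (0,1), (0,2), (0,3), (2,0), (2,1), (2,2), (2,3), (4,0), (4,1), (4,2), (4,3), (6,0), (6,1), (6,2), (6,3), (8,0), (8,1), (8,2), (8,3), (10,0), (10,1), (10,2), (10,3)}; {(0,0), (0,2), (1,0), (1,2), (2,0), (2,2), (3,0), (3,2), (4,0), (4,2), (5,0), (5,2), (6,0), (6,2), (7,0), (7,2), (8,0), (8,2), (9,0), (9,2), (10,0), (10,2), (11,0), (11,2)}; {(0,0), (0,2), (1,1), (1,3), (2,0), (2,2), (3,1), (3,3), (4,0), (4,2), (5,1), (5,3), (6,0), (6,2), (7,1), (7,3), (8,0), (8,2), (9,1), (9,3), (10,0), (10,2), (11,1), (11,3)}.
So G has 3 subgroups of order 24.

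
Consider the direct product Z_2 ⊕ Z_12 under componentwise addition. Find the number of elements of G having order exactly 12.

An element (a,b) has order lcm(ord(a), ord(b)); count pairs with lcm equal to 12.
Enumerating gives 8 such elements.

8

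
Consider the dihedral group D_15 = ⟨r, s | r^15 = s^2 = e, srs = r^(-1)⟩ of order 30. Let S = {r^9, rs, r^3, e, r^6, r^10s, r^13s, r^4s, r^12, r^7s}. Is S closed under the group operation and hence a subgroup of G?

Yes

|S| = 10 divides |G| = 30, consistent with Lagrange.
S contains the identity, every element's inverse is in S, and S is closed under ·: it is a subgroup.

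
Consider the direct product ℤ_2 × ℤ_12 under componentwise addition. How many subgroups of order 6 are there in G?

3

|G| = 24 and 6 | 24, so subgroups of order 6 are possible by Lagrange.
The subgroups of order 6 are: {(0,0), (0,2), (0,4), (0,6), (0,8), (0,10)}; {(0,0), (0,4), (0,8), (1,0), (1,4), (1,8)}; {(0,0), (0,4), (0,8), (1,2), (1,6), (1,10)}.
So G has 3 subgroups of order 6.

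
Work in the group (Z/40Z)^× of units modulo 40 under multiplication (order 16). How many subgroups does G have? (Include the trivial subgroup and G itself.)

|G| = 16, so by Lagrange every subgroup order divides 16. Divisors: 1, 2, 4, 8, 16.
Subgroups by order — order 1: 1; order 2: 7; order 4: 11; order 8: 7; order 16: 1.
Total: 1 + 7 + 11 + 7 + 1 = 27.

27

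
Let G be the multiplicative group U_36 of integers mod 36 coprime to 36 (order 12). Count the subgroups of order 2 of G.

|G| = 12 and 2 | 12, so subgroups of order 2 are possible by Lagrange.
The subgroups of order 2 are: {1, 17}; {1, 19}; {1, 35}.
So G has 3 subgroups of order 2.

3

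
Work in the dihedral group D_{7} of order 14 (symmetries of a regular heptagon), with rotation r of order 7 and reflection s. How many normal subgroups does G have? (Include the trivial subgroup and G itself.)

G has 10 subgroups. Checking conjugation-invariance by order — order 1: 1/1 normal; order 2: 0/7 normal; order 7: 1/1 normal; order 14: 1/1 normal.
Total normal subgroups: 3.

3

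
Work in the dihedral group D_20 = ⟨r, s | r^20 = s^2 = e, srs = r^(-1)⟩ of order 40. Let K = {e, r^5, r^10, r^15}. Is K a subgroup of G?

|K| = 4 divides |G| = 40, consistent with Lagrange.
K contains the identity, every element's inverse is in K, and K is closed under ·: it is a subgroup.
In fact K = ⟨r^15⟩.

Yes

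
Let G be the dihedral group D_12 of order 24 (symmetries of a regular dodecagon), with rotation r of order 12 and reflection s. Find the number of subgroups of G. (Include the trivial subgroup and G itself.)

|G| = 24, so by Lagrange every subgroup order divides 24. Divisors: 1, 2, 3, 4, 6, 8, 12, 24.
Subgroups by order — order 1: 1; order 2: 13; order 3: 1; order 4: 7; order 6: 5; order 8: 3; order 12: 3; order 24: 1.
Total: 1 + 13 + 1 + 7 + 5 + 3 + 3 + 1 = 34.

34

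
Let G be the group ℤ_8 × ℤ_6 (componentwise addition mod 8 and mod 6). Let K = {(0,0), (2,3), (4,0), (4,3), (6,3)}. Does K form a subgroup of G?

No

|K| = 5 does not divide |G| = 48, so by Lagrange K is not a subgroup.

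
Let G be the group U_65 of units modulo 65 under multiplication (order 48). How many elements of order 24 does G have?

No element of G has order 24 (even though 24 | 48).

0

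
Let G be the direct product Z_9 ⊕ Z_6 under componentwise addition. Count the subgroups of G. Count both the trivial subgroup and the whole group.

20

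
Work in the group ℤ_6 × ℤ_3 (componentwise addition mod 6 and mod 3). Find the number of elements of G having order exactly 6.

An element (a,b) has order lcm(ord(a), ord(b)); count pairs with lcm equal to 6.
Enumerating gives 8 such elements.

8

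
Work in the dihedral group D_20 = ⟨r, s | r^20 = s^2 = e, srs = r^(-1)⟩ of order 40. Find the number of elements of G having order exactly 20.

8

The elements of order 20 are: r, r^3, r^7, r^9, r^11, r^13, r^17, r^19.
That's 8.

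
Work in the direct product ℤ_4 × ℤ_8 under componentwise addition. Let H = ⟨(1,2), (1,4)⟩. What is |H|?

16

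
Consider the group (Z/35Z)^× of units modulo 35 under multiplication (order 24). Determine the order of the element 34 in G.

2

Compute successive powers of 34 mod 35: 34, 1; 34^2 ≡ 1 (mod 35).
So |⟨34⟩| = 2.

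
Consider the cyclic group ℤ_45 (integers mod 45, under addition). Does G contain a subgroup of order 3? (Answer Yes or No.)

Yes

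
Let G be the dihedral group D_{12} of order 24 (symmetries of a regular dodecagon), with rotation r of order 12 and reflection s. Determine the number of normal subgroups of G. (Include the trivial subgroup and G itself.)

G has 34 subgroups. Checking conjugation-invariance by order — order 1: 1/1 normal; order 2: 1/13 normal; order 3: 1/1 normal; order 4: 1/7 normal; order 6: 1/5 normal; order 8: 0/3 normal; order 12: 3/3 normal; order 24: 1/1 normal.
Total normal subgroups: 9.

9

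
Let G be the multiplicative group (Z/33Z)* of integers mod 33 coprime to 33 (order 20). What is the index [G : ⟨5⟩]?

2

|⟨5⟩| = 10 and |G| = 20.
By Lagrange, [G : H] = |G|/|H| = 20/10 = 2.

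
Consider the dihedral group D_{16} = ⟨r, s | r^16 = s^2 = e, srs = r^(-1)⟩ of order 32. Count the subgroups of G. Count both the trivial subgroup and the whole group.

|G| = 32, so by Lagrange every subgroup order divides 32. Divisors: 1, 2, 4, 8, 16, 32.
Subgroups by order — order 1: 1; order 2: 17; order 4: 9; order 8: 5; order 16: 3; order 32: 1.
Total: 1 + 17 + 9 + 5 + 3 + 1 = 36.

36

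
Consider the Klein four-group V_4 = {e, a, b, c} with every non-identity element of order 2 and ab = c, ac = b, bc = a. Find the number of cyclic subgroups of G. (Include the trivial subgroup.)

A cyclic subgroup of order d is generated by each of its φ(d) elements of order d, so the cyclic subgroups of order d number (#elements of order d)/φ(d).
Cyclic subgroups by order — order 1: 1; order 2: 3.
Total: 4.

4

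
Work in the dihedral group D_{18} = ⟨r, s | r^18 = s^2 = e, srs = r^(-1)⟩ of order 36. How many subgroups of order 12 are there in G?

|G| = 36 and 12 | 36, so subgroups of order 12 are possible by Lagrange.
The subgroups of order 12 are: {e, r^3, r^6, r^9, r^12, r^15, rs, r^4s, r^7s, r^10s, r^13s, r^16s}; {e, r^3, r^6, r^9, r^12, r^15, r^2s, r^5s, r^8s, r^11s, r^14s, r^17s}; {e, r^3, r^6, r^9, r^12, r^15, s, r^3s, r^6s, r^9s, r^12s, r^15s}.
So G has 3 subgroups of order 12.

3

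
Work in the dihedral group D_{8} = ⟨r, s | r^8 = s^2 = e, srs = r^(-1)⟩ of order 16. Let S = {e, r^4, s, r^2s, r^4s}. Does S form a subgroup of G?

|S| = 5 does not divide |G| = 16, so by Lagrange S is not a subgroup.

No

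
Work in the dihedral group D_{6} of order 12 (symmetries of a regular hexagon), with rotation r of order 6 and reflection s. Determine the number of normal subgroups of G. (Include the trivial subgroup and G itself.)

7

G has 16 subgroups. Checking conjugation-invariance by order — order 1: 1/1 normal; order 2: 1/7 normal; order 3: 1/1 normal; order 4: 0/3 normal; order 6: 3/3 normal; order 12: 1/1 normal.
Total normal subgroups: 7.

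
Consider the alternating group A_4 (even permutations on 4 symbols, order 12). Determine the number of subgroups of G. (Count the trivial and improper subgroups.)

|G| = 12, so by Lagrange every subgroup order divides 12. Divisors: 1, 2, 3, 4, 6, 12.
Subgroups by order — order 1: 1; order 2: 3; order 3: 4; order 4: 1; order 6: 0; order 12: 1.
Total: 1 + 3 + 4 + 1 + 0 + 1 = 10.

10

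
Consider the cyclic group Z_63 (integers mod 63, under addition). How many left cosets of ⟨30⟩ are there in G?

|⟨30⟩| = 21 and |G| = 63.
By Lagrange, [G : H] = |G|/|H| = 63/21 = 3.

3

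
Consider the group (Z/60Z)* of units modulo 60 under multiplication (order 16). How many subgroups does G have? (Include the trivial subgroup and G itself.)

27

|G| = 16, so by Lagrange every subgroup order divides 16. Divisors: 1, 2, 4, 8, 16.
Subgroups by order — order 1: 1; order 2: 7; order 4: 11; order 8: 7; order 16: 1.
Total: 1 + 7 + 11 + 7 + 1 = 27.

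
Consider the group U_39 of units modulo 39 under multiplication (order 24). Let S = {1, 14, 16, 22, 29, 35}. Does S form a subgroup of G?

|S| = 6 divides |G| = 24, consistent with Lagrange.
S contains the identity, every element's inverse is in S, and S is closed under ·: it is a subgroup.
In fact S = ⟨35⟩.

Yes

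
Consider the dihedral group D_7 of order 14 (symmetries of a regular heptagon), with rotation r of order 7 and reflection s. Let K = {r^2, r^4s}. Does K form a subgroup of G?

The identity e ∉ K, so K is not a subgroup.

No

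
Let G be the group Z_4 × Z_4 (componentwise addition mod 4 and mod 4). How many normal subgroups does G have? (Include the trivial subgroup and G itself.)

15

G is abelian, so every subgroup is normal.
G has 15 subgroups in total, hence 15 normal subgroups.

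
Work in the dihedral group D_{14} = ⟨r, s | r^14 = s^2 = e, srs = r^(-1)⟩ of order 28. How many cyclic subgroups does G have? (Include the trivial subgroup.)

Each element a generates a cyclic subgroup ⟨a⟩; distinct elements may generate the same one (a cyclic group of order d has φ(d) generators).
Cyclic subgroups by order — order 1: 1; order 2: 15; order 7: 1; order 14: 1.
Total: 18.

18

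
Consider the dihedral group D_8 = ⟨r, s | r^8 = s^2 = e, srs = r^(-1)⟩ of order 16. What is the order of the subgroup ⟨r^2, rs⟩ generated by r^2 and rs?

8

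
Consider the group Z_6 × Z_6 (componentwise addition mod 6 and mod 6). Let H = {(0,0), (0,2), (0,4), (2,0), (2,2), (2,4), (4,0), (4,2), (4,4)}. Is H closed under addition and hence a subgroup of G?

Yes

|H| = 9 divides |G| = 36, consistent with Lagrange.
H contains the identity, every element's inverse is in H, and H is closed under +: it is a subgroup.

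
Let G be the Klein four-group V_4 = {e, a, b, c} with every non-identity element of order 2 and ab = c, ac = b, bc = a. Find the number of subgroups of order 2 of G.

3

|G| = 4 and 2 | 4, so subgroups of order 2 are possible by Lagrange.
The subgroups of order 2 are: {e, a}; {e, b}; {e, c}.
So G has 3 subgroups of order 2.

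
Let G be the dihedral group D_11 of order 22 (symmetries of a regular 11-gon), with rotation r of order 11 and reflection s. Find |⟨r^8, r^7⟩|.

11

|⟨r^8⟩| = 11 and |⟨r^7⟩| = 11, so |H| is a multiple of lcm(11, 11) = 11 and divides |G| = 22.
Closing under the operation: H = {e, r, r^2, r^3, r^4, r^5, r^6, r^7, r^8, r^9, r^10}, so |H| = 11.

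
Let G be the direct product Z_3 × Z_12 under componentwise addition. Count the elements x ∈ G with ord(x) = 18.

An element (a,b) has order lcm(ord(a), ord(b)); count pairs with lcm equal to 18.
Enumerating gives 0 such elements.

0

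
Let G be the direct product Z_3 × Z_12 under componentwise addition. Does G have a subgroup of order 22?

No

22 does not divide |G| = 36, so by Lagrange no subgroup of order 22 exists.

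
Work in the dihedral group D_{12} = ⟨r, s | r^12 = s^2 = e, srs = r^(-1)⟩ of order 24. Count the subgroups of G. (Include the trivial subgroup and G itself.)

|G| = 24, so by Lagrange every subgroup order divides 24. Divisors: 1, 2, 3, 4, 6, 8, 12, 24.
Subgroups by order — order 1: 1; order 2: 13; order 3: 1; order 4: 7; order 6: 5; order 8: 3; order 12: 3; order 24: 1.
Total: 1 + 13 + 1 + 7 + 5 + 3 + 3 + 1 = 34.

34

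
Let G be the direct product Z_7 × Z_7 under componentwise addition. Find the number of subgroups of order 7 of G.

8

|G| = 49 and 7 | 49, so subgroups of order 7 are possible by Lagrange.
The subgroups of order 7 are: {(0,0), (0,1), (0,2), (0,3), (0,4), (0,5), (0,6)}; {(0,0), (1,0), (2,0), (3,0), (4,0), (5,0), (6,0)}; {(0,0), (1,1), (2,2), (3,3), (4,4), (5,5), (6,6)}; {(0,0), (1,2), (2,4), (3,6), (4,1), (5,3), (6,5)}; … (8 in all).
So G has 8 subgroups of order 7.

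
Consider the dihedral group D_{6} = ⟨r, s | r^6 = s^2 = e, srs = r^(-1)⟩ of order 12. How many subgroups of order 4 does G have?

|G| = 12 and 4 | 12, so subgroups of order 4 are possible by Lagrange.
The subgroups of order 4 are: {e, r^3, r^2s, r^5s}; {e, r^3, s, r^3s}; {e, r^3, rs, r^4s}.
So G has 3 subgroups of order 4.

3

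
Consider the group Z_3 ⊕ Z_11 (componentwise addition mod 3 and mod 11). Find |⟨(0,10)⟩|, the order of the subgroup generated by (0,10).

11

The order of (0,10) in Z_3 × Z_11 is lcm(ord(0) in Z_3, ord(10) in Z_11).
ord(0) = 1 and ord(10) = 11, so |⟨(0,10)⟩| = lcm(1, 11) = 11.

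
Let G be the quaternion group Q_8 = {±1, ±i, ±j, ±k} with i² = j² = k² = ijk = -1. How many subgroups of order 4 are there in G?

3

|G| = 8 and 4 | 8, so subgroups of order 4 are possible by Lagrange.
The subgroups of order 4 are: {1, -1, i, -i}; {1, -1, j, -j}; {1, -1, k, -k}.
So G has 3 subgroups of order 4.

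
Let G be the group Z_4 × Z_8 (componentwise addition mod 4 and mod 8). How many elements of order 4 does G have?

12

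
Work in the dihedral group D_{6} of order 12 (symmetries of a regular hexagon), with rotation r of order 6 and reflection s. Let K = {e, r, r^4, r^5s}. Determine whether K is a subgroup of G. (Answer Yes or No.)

r ∈ K but its inverse r^5 ∉ K, so K is not a subgroup.

No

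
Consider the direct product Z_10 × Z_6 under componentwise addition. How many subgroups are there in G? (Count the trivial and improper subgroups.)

20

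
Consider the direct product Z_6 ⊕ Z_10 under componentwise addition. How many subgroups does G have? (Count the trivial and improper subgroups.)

20

|G| = 60, so by Lagrange every subgroup order divides 60. Divisors: 1, 2, 3, 4, 5, 6, 10, 12, 15, 20, 30, 60.
Subgroups by order — order 1: 1; order 2: 3; order 3: 1; order 4: 1; order 5: 1; order 6: 3; order 10: 3; order 12: 1; order 15: 1; order 20: 1; order 30: 3; order 60: 1.
Total: 1 + 3 + 1 + 1 + 1 + 3 + 3 + 1 + 1 + 1 + 3 + 1 = 20.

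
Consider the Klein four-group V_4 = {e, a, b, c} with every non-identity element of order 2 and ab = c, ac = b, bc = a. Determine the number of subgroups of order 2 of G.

|G| = 4 and 2 | 4, so subgroups of order 2 are possible by Lagrange.
The subgroups of order 2 are: {e, a}; {e, b}; {e, c}.
So G has 3 subgroups of order 2.

3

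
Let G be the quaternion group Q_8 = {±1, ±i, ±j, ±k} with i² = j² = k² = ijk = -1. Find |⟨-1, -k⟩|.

4

|⟨-1⟩| = 2 and |⟨-k⟩| = 4, so |H| is a multiple of lcm(2, 4) = 4 and divides |G| = 8.
Closing under the operation: H = {1, -1, k, -k}, so |H| = 4.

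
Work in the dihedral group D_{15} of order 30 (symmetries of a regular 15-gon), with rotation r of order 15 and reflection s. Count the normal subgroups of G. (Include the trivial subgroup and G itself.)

5

G has 28 subgroups. Checking conjugation-invariance by order — order 1: 1/1 normal; order 2: 0/15 normal; order 3: 1/1 normal; order 5: 1/1 normal; order 6: 0/5 normal; order 10: 0/3 normal; order 15: 1/1 normal; order 30: 1/1 normal.
Total normal subgroups: 5.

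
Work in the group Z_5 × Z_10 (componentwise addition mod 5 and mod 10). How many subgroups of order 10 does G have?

6

|G| = 50 and 10 | 50, so subgroups of order 10 are possible by Lagrange.
The subgroups of order 10 are: {(0,0), (0,1), (0,2), (0,3), (0,4), (0,5), (0,6), (0,7), (0,8), (0,9)}; {(0,0), (0,5), (1,0), (1,5), (2,0), (2,5), (3,0), (3,5), (4,0), (4,5)}; {(0,0), (0,5), (1,1), (1,6), (2,2), (2,7), (3,3), (3,8), (4,4), (4,9)}; {(0,0), (0,5), (1,2), (1,7), (2,4), (2,9), (3,1), (3,6), (4,3), (4,8)}; … (6 in all).
So G has 6 subgroups of order 10.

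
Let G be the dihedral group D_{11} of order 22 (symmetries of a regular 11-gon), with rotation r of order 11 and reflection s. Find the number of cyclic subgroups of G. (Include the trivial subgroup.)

13

Each element a generates a cyclic subgroup ⟨a⟩; distinct elements may generate the same one (a cyclic group of order d has φ(d) generators).
Cyclic subgroups by order — order 1: 1; order 2: 11; order 11: 1.
Total: 13.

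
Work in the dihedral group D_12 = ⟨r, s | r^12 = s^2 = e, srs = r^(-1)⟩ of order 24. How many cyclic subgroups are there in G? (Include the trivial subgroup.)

A cyclic subgroup of order d is generated by each of its φ(d) elements of order d, so the cyclic subgroups of order d number (#elements of order d)/φ(d).
Cyclic subgroups by order — order 1: 1; order 2: 13; order 3: 1; order 4: 1; order 6: 1; order 12: 1.
Total: 18.

18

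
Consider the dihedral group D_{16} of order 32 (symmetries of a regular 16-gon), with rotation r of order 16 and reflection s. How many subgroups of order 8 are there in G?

|G| = 32 and 8 | 32, so subgroups of order 8 are possible by Lagrange.
The subgroups of order 8 are: {e, r^2, r^4, r^6, r^8, r^10, r^12, r^14}; {e, r^4, r^8, r^12, r^2s, r^6s, r^10s, r^14s}; {e, r^4, r^8, r^12, r^3s, r^7s, r^11s, r^15s}; {e, r^4, r^8, r^12, s, r^4s, r^8s, r^12s}; … (5 in all).
So G has 5 subgroups of order 8.

5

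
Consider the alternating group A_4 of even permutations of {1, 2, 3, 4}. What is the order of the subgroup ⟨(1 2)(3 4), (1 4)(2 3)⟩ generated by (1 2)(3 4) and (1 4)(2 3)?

4

|⟨(1 2)(3 4)⟩| = 2 and |⟨(1 4)(2 3)⟩| = 2, so |H| is a multiple of lcm(2, 2) = 2 and divides |G| = 12.
Closing under the operation: H = {e, (1 2)(3 4), (1 3)(2 4), (1 4)(2 3)}, so |H| = 4.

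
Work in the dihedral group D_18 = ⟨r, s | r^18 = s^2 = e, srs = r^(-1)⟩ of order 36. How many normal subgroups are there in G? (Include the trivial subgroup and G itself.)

G has 45 subgroups. Checking conjugation-invariance by order — order 1: 1/1 normal; order 2: 1/19 normal; order 3: 1/1 normal; order 4: 0/9 normal; order 6: 1/7 normal; order 9: 1/1 normal; order 12: 0/3 normal; order 18: 3/3 normal; order 36: 1/1 normal.
Total normal subgroups: 9.

9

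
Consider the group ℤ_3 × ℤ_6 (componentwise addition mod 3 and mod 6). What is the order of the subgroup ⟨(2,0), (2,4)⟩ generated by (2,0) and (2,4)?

9

|⟨(2,0)⟩| = 3 and |⟨(2,4)⟩| = 3, so |H| is a multiple of lcm(3, 3) = 3 and divides |G| = 18.
Closing under the operation: H = {(0,0), (0,2), (0,4), (1,0), (1,2), (1,4), (2,0), (2,2), (2,4)}, so |H| = 9.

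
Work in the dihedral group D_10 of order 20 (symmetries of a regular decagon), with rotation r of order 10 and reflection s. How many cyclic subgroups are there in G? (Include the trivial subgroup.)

14

Each element a generates a cyclic subgroup ⟨a⟩; distinct elements may generate the same one (a cyclic group of order d has φ(d) generators).
Cyclic subgroups by order — order 1: 1; order 2: 11; order 5: 1; order 10: 1.
Total: 14.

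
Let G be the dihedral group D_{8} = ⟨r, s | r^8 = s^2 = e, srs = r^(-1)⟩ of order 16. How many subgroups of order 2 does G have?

|G| = 16 and 2 | 16, so subgroups of order 2 are possible by Lagrange.
The subgroups of order 2 are: {e, r^2s}; {e, r^3s}; {e, r^4}; {e, r^4s}; … (9 in all).
So G has 9 subgroups of order 2.

9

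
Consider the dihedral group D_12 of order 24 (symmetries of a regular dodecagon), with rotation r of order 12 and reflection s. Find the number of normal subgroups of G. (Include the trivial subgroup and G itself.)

9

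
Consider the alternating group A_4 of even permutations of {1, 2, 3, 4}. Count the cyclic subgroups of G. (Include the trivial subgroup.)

A cyclic subgroup of order d is generated by each of its φ(d) elements of order d, so the cyclic subgroups of order d number (#elements of order d)/φ(d).
Cyclic subgroups by order — order 1: 1; order 2: 3; order 3: 4.
Total: 8.

8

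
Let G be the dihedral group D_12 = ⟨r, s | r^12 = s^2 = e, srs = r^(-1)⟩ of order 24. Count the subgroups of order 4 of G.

|G| = 24 and 4 | 24, so subgroups of order 4 are possible by Lagrange.
The subgroups of order 4 are: {e, r^6, r^4s, r^10s}; {e, r^6, r^5s, r^11s}; {e, r^6, r^2s, r^8s}; {e, r^3, r^6, r^9}; … (7 in all).
So G has 7 subgroups of order 4.

7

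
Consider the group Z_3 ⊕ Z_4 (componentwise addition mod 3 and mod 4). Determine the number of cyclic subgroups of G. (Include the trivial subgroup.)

Each element a generates a cyclic subgroup ⟨a⟩; distinct elements may generate the same one (a cyclic group of order d has φ(d) generators).
Cyclic subgroups by order — order 1: 1; order 2: 1; order 3: 1; order 4: 1; order 6: 1; order 12: 1.
Total: 6.

6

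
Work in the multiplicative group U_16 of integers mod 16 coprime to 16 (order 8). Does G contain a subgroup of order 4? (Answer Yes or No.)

4 | 8. A subgroup of order 4 is {1, 3, 9, 11}.

Yes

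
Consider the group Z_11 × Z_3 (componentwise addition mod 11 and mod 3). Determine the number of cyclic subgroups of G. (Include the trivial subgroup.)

Each element a generates a cyclic subgroup ⟨a⟩; distinct elements may generate the same one (a cyclic group of order d has φ(d) generators).
Cyclic subgroups by order — order 1: 1; order 3: 1; order 11: 1; order 33: 1.
Total: 4.

4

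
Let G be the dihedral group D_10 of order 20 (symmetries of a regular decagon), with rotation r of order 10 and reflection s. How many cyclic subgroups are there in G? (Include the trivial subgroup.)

Group the elements of G by the cyclic subgroup they generate; each cyclic subgroup of order d accounts for φ(d) elements.
Cyclic subgroups by order — order 1: 1; order 2: 11; order 5: 1; order 10: 1.
Total: 14.

14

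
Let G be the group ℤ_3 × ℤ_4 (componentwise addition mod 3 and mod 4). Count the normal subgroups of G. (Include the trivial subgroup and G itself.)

6

G is abelian, so every subgroup is normal.
G has 6 subgroups in total, hence 6 normal subgroups.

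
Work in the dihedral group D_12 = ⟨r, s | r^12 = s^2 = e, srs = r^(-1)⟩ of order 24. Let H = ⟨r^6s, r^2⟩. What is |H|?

12

|⟨r^6s⟩| = 2 and |⟨r^2⟩| = 6, so |H| is a multiple of lcm(2, 6) = 6 and divides |G| = 24.
Closing under the operation: H = {e, r^2, r^4, r^6, r^8, r^10, s, r^2s, r^4s, r^6s, r^8s, r^10s}, so |H| = 12.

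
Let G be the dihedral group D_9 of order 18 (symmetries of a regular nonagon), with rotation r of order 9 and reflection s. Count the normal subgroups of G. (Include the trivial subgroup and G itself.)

G has 16 subgroups. Checking conjugation-invariance by order — order 1: 1/1 normal; order 2: 0/9 normal; order 3: 1/1 normal; order 6: 0/3 normal; order 9: 1/1 normal; order 18: 1/1 normal.
Total normal subgroups: 4.

4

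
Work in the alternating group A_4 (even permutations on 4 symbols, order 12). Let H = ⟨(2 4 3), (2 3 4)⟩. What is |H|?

|⟨(2 4 3)⟩| = 3 and |⟨(2 3 4)⟩| = 3, so |H| is a multiple of lcm(3, 3) = 3 and divides |G| = 12.
Closing under the operation: H = {e, (2 3 4), (2 4 3)}, so |H| = 3.

3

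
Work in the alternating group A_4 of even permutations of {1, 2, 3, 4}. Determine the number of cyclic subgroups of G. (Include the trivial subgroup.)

8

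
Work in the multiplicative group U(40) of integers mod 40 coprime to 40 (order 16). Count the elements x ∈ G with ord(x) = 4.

8

The elements of order 4 are: 3, 7, 13, 17, 23, 27, 33, 37.
That's 8.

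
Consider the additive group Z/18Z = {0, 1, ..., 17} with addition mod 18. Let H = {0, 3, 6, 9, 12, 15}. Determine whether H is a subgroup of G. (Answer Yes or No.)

Yes

|H| = 6 divides |G| = 18, consistent with Lagrange.
H contains the identity, every element's inverse is in H, and H is closed under +: it is a subgroup.
In fact H = ⟨3⟩.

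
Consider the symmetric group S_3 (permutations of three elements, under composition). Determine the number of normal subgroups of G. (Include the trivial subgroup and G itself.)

G has 6 subgroups. Checking conjugation-invariance by order — order 1: 1/1 normal; order 2: 0/3 normal; order 3: 1/1 normal; order 6: 1/1 normal.
Total normal subgroups: 3.

3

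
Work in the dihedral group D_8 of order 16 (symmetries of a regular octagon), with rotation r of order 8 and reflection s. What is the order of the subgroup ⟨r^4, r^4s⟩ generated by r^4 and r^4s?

|⟨r^4⟩| = 2 and |⟨r^4s⟩| = 2, so |H| is a multiple of lcm(2, 2) = 2 and divides |G| = 16.
Closing under the operation: H = {e, r^4, s, r^4s}, so |H| = 4.

4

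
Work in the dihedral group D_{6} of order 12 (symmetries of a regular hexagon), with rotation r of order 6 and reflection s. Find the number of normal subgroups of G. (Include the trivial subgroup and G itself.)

G has 16 subgroups. Checking conjugation-invariance by order — order 1: 1/1 normal; order 2: 1/7 normal; order 3: 1/1 normal; order 4: 0/3 normal; order 6: 3/3 normal; order 12: 1/1 normal.
Total normal subgroups: 7.

7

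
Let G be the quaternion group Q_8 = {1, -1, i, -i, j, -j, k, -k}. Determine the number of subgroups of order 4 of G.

|G| = 8 and 4 | 8, so subgroups of order 4 are possible by Lagrange.
The subgroups of order 4 are: {1, -1, i, -i}; {1, -1, j, -j}; {1, -1, k, -k}.
So G has 3 subgroups of order 4.

3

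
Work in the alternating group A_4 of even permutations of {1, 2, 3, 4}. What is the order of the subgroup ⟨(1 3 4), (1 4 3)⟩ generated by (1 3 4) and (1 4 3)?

|⟨(1 3 4)⟩| = 3 and |⟨(1 4 3)⟩| = 3, so |H| is a multiple of lcm(3, 3) = 3 and divides |G| = 12.
Closing under the operation: H = {e, (1 3 4), (1 4 3)}, so |H| = 3.

3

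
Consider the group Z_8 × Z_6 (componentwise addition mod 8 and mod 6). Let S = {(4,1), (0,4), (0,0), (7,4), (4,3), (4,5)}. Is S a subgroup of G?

No

(7,4) ∈ S but its inverse (1,2) ∉ S, so S is not a subgroup.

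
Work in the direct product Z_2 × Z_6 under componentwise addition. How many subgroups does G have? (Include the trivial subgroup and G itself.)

|G| = 12, so by Lagrange every subgroup order divides 12. Divisors: 1, 2, 3, 4, 6, 12.
Subgroups by order — order 1: 1; order 2: 3; order 3: 1; order 4: 1; order 6: 3; order 12: 1.
Total: 1 + 3 + 1 + 1 + 3 + 1 = 10.

10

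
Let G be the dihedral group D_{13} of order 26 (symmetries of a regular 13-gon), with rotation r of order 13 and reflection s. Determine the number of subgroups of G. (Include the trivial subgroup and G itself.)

16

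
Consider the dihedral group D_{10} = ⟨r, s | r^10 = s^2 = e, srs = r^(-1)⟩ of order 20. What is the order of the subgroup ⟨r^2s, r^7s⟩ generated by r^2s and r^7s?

4

|⟨r^2s⟩| = 2 and |⟨r^7s⟩| = 2, so |H| is a multiple of lcm(2, 2) = 2 and divides |G| = 20.
Closing under the operation: H = {e, r^5, r^2s, r^7s}, so |H| = 4.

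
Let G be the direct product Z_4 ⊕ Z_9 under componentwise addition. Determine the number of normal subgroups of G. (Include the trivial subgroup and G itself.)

9

G is abelian, so every subgroup is normal.
G has 9 subgroups in total, hence 9 normal subgroups.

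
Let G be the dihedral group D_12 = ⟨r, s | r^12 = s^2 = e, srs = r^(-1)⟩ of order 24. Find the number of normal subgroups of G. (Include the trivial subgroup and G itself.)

9

G has 34 subgroups. Checking conjugation-invariance by order — order 1: 1/1 normal; order 2: 1/13 normal; order 3: 1/1 normal; order 4: 1/7 normal; order 6: 1/5 normal; order 8: 0/3 normal; order 12: 3/3 normal; order 24: 1/1 normal.
Total normal subgroups: 9.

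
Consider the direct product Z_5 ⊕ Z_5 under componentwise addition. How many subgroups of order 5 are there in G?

6

|G| = 25 and 5 | 25, so subgroups of order 5 are possible by Lagrange.
The subgroups of order 5 are: {(0,0), (0,1), (0,2), (0,3), (0,4)}; {(0,0), (1,0), (2,0), (3,0), (4,0)}; {(0,0), (1,1), (2,2), (3,3), (4,4)}; {(0,0), (1,2), (2,4), (3,1), (4,3)}; … (6 in all).
So G has 6 subgroups of order 5.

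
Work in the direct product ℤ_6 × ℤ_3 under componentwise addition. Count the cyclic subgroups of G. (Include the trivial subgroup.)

10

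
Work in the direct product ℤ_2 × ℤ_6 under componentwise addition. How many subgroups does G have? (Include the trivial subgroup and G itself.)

|G| = 12, so by Lagrange every subgroup order divides 12. Divisors: 1, 2, 3, 4, 6, 12.
Subgroups by order — order 1: 1; order 2: 3; order 3: 1; order 4: 1; order 6: 3; order 12: 1.
Total: 1 + 3 + 1 + 1 + 3 + 1 = 10.

10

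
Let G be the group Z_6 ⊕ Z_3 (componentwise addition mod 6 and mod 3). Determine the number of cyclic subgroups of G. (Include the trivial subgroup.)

10

A cyclic subgroup of order d is generated by each of its φ(d) elements of order d, so the cyclic subgroups of order d number (#elements of order d)/φ(d).
Cyclic subgroups by order — order 1: 1; order 2: 1; order 3: 4; order 6: 4.
Total: 10.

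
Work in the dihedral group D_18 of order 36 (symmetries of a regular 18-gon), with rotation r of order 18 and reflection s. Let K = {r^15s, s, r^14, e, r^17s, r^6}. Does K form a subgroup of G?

No

r^6 ∈ K but its inverse r^12 ∉ K, so K is not a subgroup.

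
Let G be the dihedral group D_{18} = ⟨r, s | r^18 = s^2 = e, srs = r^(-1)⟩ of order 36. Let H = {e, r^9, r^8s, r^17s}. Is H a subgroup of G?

Yes

|H| = 4 divides |G| = 36, consistent with Lagrange.
H contains the identity, every element's inverse is in H, and H is closed under ·: it is a subgroup.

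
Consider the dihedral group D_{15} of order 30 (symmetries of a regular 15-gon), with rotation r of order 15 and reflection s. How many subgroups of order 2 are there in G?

15

|G| = 30 and 2 | 30, so subgroups of order 2 are possible by Lagrange.
The subgroups of order 2 are: {e, r^10s}; {e, r^11s}; {e, r^12s}; {e, r^13s}; … (15 in all).
So G has 15 subgroups of order 2.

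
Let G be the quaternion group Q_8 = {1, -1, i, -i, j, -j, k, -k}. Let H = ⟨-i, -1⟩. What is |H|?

4

|⟨-i⟩| = 4 and |⟨-1⟩| = 2, so |H| is a multiple of lcm(4, 2) = 4 and divides |G| = 8.
Closing under the operation: H = {1, -1, i, -i}, so |H| = 4.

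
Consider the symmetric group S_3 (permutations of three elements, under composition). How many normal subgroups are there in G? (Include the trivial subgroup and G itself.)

G has 6 subgroups. Checking conjugation-invariance by order — order 1: 1/1 normal; order 2: 0/3 normal; order 3: 1/1 normal; order 6: 1/1 normal.
Total normal subgroups: 3.

3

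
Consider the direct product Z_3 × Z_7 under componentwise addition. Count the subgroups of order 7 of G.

1

|G| = 21 and 7 | 21, so subgroups of order 7 are possible by Lagrange.
The subgroups of order 7 are: {(0,0), (0,1), (0,2), (0,3), (0,4), (0,5), (0,6)}.
So G has 1 subgroup of order 7.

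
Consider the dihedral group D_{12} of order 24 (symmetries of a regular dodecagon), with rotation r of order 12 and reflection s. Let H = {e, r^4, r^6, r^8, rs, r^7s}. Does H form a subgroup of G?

No

Closure fails: r^4 · r^7s = r^11s ∉ H. So H is not a subgroup.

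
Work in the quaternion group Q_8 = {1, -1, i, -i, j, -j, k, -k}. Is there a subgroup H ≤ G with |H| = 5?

5 does not divide |G| = 8, so by Lagrange no subgroup of order 5 exists.

No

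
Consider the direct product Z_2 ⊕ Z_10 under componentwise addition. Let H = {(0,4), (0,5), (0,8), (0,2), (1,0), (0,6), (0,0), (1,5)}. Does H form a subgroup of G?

|H| = 8 does not divide |G| = 20, so by Lagrange H is not a subgroup.

No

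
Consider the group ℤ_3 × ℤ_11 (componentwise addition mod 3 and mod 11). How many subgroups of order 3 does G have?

1

|G| = 33 and 3 | 33, so subgroups of order 3 are possible by Lagrange.
The subgroups of order 3 are: {(0,0), (1,0), (2,0)}.
So G has 1 subgroup of order 3.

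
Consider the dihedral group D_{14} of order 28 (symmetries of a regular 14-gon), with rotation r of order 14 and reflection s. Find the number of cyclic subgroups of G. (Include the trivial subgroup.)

Group the elements of G by the cyclic subgroup they generate; each cyclic subgroup of order d accounts for φ(d) elements.
Cyclic subgroups by order — order 1: 1; order 2: 15; order 7: 1; order 14: 1.
Total: 18.

18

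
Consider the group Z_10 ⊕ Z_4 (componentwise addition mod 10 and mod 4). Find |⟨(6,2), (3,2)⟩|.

|⟨(6,2)⟩| = 10 and |⟨(3,2)⟩| = 10, so |H| is a multiple of lcm(10, 10) = 10 and divides |G| = 40.
Closing under the operation: H = {(0,0), (0,2), (1,0), (1,2), (2,0), (2,2), (3,0), (3,2), (4,0), (4,2), (5,0), (5,2), (6,0), (6,2), (7,0), (7,2), (8,0), (8,2), (9,0), (9,2)}, so |H| = 20.

20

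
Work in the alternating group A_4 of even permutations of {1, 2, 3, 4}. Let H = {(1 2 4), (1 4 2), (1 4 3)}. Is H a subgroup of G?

No

The identity e ∉ H, so H is not a subgroup.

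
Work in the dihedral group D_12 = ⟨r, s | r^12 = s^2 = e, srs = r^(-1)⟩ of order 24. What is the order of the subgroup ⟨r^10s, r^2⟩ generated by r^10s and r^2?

|⟨r^10s⟩| = 2 and |⟨r^2⟩| = 6, so |H| is a multiple of lcm(2, 6) = 6 and divides |G| = 24.
Closing under the operation: H = {e, r^2, r^4, r^6, r^8, r^10, s, r^2s, r^4s, r^6s, r^8s, r^10s}, so |H| = 12.

12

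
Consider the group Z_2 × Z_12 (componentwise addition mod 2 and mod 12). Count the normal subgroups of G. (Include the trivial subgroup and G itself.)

G is abelian, so every subgroup is normal.
G has 16 subgroups in total, hence 16 normal subgroups.

16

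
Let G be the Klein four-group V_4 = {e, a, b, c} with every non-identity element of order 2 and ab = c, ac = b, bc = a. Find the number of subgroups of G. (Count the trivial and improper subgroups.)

|G| = 4, so by Lagrange every subgroup order divides 4. Divisors: 1, 2, 4.
Subgroups by order — order 1: 1; order 2: 3; order 4: 1.
Total: 1 + 3 + 1 = 5.

5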